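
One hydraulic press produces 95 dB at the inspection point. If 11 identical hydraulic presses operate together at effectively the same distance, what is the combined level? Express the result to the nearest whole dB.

105 dB

With 11 equal, uncorrelated contributions the intensity is 11× that of one unit, giving a rise of 10·log₁₀ 11.
L_total = 95 + 10·log₁₀(11) = 95 + 10.414 = 105.41 dB.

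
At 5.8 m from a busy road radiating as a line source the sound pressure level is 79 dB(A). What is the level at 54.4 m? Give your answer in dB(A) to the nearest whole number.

Cylindrical spreading from a line source gives a 10·log₁₀(r₂/r₁) drop.
L₂ = 79 − 10·log₁₀(54.4/5.8) = 79 − 9.722 = 69.28 dB(A).

69 dB(A)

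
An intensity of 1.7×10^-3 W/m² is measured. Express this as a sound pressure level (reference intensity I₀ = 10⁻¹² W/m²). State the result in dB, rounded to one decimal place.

L = 10·log₁₀(I/I₀) = 10·log₁₀(1.7×10^-3/10⁻¹²) = 10·log₁₀(1.7×10^9).
L = 10·(0.2304 + 9) = 92.30 dB.

92.3 dB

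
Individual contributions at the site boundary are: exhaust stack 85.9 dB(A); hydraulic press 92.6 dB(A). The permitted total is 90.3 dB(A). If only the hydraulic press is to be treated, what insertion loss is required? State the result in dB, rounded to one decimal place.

The untreated sources together contribute 10^(85.9/10) = 3.890e+08, i.e. 85.90 dB(A).
To meet 90.3 dB(A) overall, the treated hydraulic press may contribute at most 10^(90.3/10) − 3.890e+08 = 6.825e+08, i.e. 88.34 dB(A).
So the hydraulic press must be reduced from 92.6 to 88.34 dB(A): IL = 4.26 dB.

4.3 dB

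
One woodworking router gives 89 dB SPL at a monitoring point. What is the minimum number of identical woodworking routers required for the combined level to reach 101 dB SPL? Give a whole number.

16

N identical sources give L₁ + 10·log₁₀ N, so require 10·log₁₀ N ≥ 101 − 89 = 12.0 dB.
N ≥ 10^(12.0/10) = 15.849, so N = 16.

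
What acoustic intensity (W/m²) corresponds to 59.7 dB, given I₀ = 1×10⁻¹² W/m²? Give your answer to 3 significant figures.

I/I₀ = 10^(59.7/10) = 9.333e+05, so I = 9.333e+05 × 10⁻¹² W/m².

9.33e-07 W/m²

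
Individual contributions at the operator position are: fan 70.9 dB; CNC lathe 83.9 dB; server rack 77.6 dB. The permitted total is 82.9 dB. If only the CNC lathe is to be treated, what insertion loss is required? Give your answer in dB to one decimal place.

2.9 dB

Everything except the CNC lathe sums to 10^(70.9/10) + 10^(77.6/10) = 6.985e+07 in linear terms, 78.44 dB.
The limit corresponds to 10^(82.9/10) = 1.950e+08; subtracting the fixed part leaves 1.251e+08 for the CNC lathe, i.e. 80.97 dB.
So the CNC lathe must be reduced from 83.9 to 80.97 dB: IL = 2.93 dB.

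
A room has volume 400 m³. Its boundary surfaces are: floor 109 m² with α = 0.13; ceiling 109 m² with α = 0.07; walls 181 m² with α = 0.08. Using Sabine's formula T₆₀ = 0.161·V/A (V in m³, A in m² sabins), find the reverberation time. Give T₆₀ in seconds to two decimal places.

Total absorption A = 109·0.13 + 109·0.07 + 181·0.08 = 36.28 m² sabins.
T₆₀ = 0.161·V/A = 0.161·400/36.28 = 1.775 s.

1.78 s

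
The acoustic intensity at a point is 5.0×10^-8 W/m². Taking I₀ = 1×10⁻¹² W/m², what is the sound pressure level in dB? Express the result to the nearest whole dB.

47 dB

I/I₀ = 5.0×10^-8/10⁻¹² = 5.0×10^4, and L = 10·log₁₀(I/I₀).
L = 10·(0.6990 + 4) = 46.99 dB.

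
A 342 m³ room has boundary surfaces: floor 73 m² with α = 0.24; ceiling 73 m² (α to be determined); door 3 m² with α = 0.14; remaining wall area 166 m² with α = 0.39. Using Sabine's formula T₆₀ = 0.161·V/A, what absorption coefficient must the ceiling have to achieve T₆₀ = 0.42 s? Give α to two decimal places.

0.66

Required total absorption A = 0.161·342/0.42 = 131.10 m².
Absorption from the other surfaces = 73·0.24 + 3·0.14 + 166·0.39 = 82.68 m², so the ceiling must supply 48.42 m² over 73 m².
α = 48.42/73 = 0.663.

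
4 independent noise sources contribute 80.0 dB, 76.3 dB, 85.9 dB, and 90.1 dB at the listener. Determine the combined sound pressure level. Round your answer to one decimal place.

For uncorrelated sources the intensities add, so convert each level to linear form, sum, and take 10·log₁₀ of the total.
Σ 10^(L/10) = 10^(80.0/10) + 10^(76.3/10) + 10^(85.9/10) + 10^(90.1/10) = 1.555e+09.
L_total = 10·log₁₀(1.555e+09) = 91.92 dB.

91.9 dB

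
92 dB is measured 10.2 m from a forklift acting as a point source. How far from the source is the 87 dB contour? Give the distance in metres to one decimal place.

Point-source spreading drops the level by 20·log₁₀(r₂/r₁); inverting, r₂/r₁ = 10^(ΔL/20).
r₂ = 10.2·10^((92−87)/20) = 10.2·10^(5.0/20) = 18.14 m.

18.1 m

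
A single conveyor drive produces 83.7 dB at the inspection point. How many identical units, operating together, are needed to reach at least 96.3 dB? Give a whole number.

Need L₁ + 10·log₁₀ N ≥ 96.3, i.e. log₁₀ N ≥ 1.26.
N ≥ 10^(12.6/10) = 18.197, so N = 19.

19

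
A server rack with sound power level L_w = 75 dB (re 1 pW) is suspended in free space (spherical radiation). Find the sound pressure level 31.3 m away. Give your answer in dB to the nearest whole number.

L_p = L_w − 10·log₁₀(4π·r²) with r = 31.3 m.
4π·r² = 1.231e+04 m², 10·log₁₀ of that is 40.903 dB.
L_p = 75 − 40.903 = 34.10 dB.

34 dB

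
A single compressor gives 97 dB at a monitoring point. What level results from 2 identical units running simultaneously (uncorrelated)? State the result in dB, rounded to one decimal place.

With 2 equal, uncorrelated contributions the intensity is 2× that of one unit, giving a rise of 10·log₁₀ 2.
L_total = 97 + 10·log₁₀(2) = 97 + 3.010 = 100.01 dB.

100.0 dB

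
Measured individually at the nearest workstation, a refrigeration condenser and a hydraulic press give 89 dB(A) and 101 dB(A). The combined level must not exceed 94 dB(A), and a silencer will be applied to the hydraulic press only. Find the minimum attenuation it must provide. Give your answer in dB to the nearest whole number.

Everything except the hydraulic press sums to 10^(89/10) = 7.943e+08 in linear terms, 89.00 dB(A).
The limit corresponds to 10^(94/10) = 2.512e+09; subtracting the fixed part leaves 1.718e+09 for the hydraulic press, i.e. 92.35 dB(A).
Required insertion loss = 101 − 92.35 = 8.65 dB.

9 dB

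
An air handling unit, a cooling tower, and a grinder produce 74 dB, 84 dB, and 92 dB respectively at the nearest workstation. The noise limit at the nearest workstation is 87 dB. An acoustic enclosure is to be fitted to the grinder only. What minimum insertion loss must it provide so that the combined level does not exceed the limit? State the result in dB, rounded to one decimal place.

The untreated sources together contribute 10^(74/10) + 10^(84/10) = 2.763e+08, i.e. 84.41 dB.
To meet 87 dB overall, the treated grinder may contribute at most 10^(87/10) − 2.763e+08 = 2.249e+08, i.e. 83.52 dB.
Required insertion loss = 92 − 83.52 = 8.48 dB.

8.5 dB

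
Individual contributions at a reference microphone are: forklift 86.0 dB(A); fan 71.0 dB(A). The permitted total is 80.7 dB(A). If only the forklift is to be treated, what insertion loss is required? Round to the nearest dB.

6 dB

The untreated sources together contribute 10^(71.0/10) = 1.259e+07, i.e. 71.00 dB(A).
To meet 80.7 dB(A) overall, the treated forklift may contribute at most 10^(80.7/10) − 1.259e+07 = 1.049e+08, i.e. 80.21 dB(A).
Required insertion loss = 86.0 − 80.21 = 5.79 dB.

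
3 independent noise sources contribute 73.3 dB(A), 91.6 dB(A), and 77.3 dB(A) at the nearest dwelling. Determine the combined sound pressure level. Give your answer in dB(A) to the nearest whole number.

For uncorrelated sources the intensities add, so convert each level to linear form, sum, and take 10·log₁₀ of the total.
Σ 10^(L/10) = 10^(73.3/10) + 10^(91.6/10) + 10^(77.3/10) = 1.521e+09.
L_total = 10·log₁₀(1.521e+09) = 91.82 dB(A).

92 dB(A)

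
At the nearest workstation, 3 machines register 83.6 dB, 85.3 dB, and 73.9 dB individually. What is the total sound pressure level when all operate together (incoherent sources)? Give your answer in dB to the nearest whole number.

Incoherent sources combine by intensity addition: L_total = 10·log₁₀(Σ 10^(L_i/10)).
Σ 10^(L/10) = 10^(83.6/10) + 10^(85.3/10) + 10^(73.9/10) = 5.925e+08.
L_total = 10·log₁₀(5.925e+08) = 87.73 dB.

88 dB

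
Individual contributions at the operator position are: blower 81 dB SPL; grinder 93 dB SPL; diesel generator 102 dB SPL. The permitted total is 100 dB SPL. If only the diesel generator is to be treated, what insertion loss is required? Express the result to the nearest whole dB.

Fixed contribution from the other sources: Σ 10^(L/10) = 10^(81/10) + 10^(93/10) = 2.121e+09 (93.27 dB SPL).
The limit corresponds to 10^(100/10) = 1.000e+10; subtracting the fixed part leaves 7.879e+09 for the diesel generator, i.e. 98.96 dB SPL.
Required insertion loss = 102 − 98.96 = 3.04 dB.

3 dB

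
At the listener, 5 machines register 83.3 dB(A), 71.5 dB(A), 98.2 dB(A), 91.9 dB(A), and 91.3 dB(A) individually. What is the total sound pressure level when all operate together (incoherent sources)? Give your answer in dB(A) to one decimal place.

Incoherent sources combine by intensity addition: L_total = 10·log₁₀(Σ 10^(L_i/10)).
Σ 10^(L/10) = 10^(83.3/10) + 10^(71.5/10) + 10^(98.2/10) + 10^(91.9/10) + 10^(91.3/10) = 9.733e+09.
L_total = 10·log₁₀(9.733e+09) = 99.88 dB(A).

99.9 dB(A)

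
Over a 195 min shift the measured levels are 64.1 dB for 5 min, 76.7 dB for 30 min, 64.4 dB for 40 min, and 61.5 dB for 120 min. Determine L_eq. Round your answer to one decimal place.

Weight each interval's intensity by its duration and average over T = 195 min:
Σ tᵢ·10^(Lᵢ/10) = 5·10^(64.1/10) + 30·10^(76.7/10) + 40·10^(64.4/10) + 120·10^(61.5/10) = 1.696e+09.
L_eq = 10·log₁₀(1.696e+09/195) = 69.39 dB.

69.4 dB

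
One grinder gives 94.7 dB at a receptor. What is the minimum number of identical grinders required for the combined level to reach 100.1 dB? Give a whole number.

4

N identical sources give L₁ + 10·log₁₀ N, so require 10·log₁₀ N ≥ 100.1 − 94.7 = 5.4 dB.
N ≥ 10^(5.4/10) = 3.467, so N = 4.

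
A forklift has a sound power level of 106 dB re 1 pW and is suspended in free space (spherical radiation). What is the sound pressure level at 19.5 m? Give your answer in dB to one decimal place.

69.2 dB

L_p = L_w − 10·log₁₀(4π·r²) with r = 19.5 m.
4π·r² = 4778 m², 10·log₁₀ of that is 36.793 dB.
L_p = 106 − 36.793 = 69.21 dB.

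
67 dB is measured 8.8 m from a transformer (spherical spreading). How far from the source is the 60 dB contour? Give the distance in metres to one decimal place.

For a point source L₁ − L₂ = 20·log₁₀(r₂/r₁), so r₂ = r₁·10^((L₁−L₂)/20).
r₂ = 8.8·10^((67−60)/20) = 8.8·10^(7.0/20) = 19.70 m.

19.7 m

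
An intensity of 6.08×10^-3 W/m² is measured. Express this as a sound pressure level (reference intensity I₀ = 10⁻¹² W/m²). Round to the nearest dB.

Dividing by I₀ shifts the exponent by 12: I/I₀ = 6.08×10^9.
L = 10·(0.7839 + 9) = 97.84 dB.

98 dB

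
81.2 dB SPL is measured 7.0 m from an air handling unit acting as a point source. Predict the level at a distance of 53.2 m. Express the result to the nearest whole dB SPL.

64 dB SPL

Point-source attenuation: ΔL = 20·log₁₀(r₂/r₁) = 20·log₁₀(53.2/7.0) = 17.616 dB.
L₂ = 81.2 − 20·log₁₀(53.2/7.0) = 81.2 − 17.616 = 63.58 dB SPL.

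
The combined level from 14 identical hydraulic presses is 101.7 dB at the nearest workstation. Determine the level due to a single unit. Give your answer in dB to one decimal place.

90.2 dB

For N identical incoherent sources L_total = L₁ + 10·log₁₀ N, so L₁ = 101.7 − 10·log₁₀(14) = 101.7 − 11.461.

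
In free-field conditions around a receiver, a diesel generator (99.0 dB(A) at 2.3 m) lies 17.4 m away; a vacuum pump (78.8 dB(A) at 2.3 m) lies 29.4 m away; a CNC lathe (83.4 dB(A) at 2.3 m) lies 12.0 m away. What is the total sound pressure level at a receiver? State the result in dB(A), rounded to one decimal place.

81.7 dB(A)

First find each source's level at the receiver (point-source: −20·log₁₀(r/r_ref)), then combine on an intensity basis.
diesel generator: 99.0 − 20·log₁₀(17.4/2.3) = 99.0 − 17.58 = 81.42 dB(A).
vacuum pump: 78.8 − 20·log₁₀(29.4/2.3) = 78.8 − 22.13 = 56.67 dB(A).
CNC lathe: 83.4 − 20·log₁₀(12.0/2.3) = 83.4 − 14.35 = 69.05 dB(A).
Σ 10^(L/10) = 1.473e+08 → L_total = 10·log₁₀(1.473e+08) = 81.68 dB(A).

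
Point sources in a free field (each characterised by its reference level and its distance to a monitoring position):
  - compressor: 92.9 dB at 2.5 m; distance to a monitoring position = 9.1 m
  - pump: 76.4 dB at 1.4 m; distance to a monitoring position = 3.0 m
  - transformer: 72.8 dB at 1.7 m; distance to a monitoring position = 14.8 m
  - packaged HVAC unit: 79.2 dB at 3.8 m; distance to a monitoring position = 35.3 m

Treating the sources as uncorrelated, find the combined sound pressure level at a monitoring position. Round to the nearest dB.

82 dB

Apply inverse-square spreading to bring every level to the receiver, then sum 10^(L/10).
compressor: 92.9 − 20·log₁₀(9.1/2.5) = 92.9 − 11.22 = 81.68 dB.
pump: 76.4 − 20·log₁₀(3.0/1.4) = 76.4 − 6.62 = 69.78 dB.
transformer: 72.8 − 20·log₁₀(14.8/1.7) = 72.8 − 18.80 = 54.00 dB.
packaged HVAC unit: 79.2 − 20·log₁₀(35.3/3.8) = 79.2 − 19.36 = 59.84 dB.
Σ 10^(L/10) = 1.579e+08 → L_total = 10·log₁₀(1.579e+08) = 81.98 dB.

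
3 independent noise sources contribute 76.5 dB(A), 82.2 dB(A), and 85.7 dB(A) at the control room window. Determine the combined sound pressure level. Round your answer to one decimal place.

87.7 dB(A)

Incoherent sources combine by intensity addition: L_total = 10·log₁₀(Σ 10^(L_i/10)).
Σ 10^(L/10) = 10^(76.5/10) + 10^(82.2/10) + 10^(85.7/10) = 5.822e+08.
L_total = 10·log₁₀(5.822e+08) = 87.65 dB(A).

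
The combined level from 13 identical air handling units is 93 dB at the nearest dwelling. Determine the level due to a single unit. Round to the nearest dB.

82 dB

13 equal contributions raise the level by 10·log₁₀ 13 = 11.139 dB, so each unit alone gives 93 − 11.139.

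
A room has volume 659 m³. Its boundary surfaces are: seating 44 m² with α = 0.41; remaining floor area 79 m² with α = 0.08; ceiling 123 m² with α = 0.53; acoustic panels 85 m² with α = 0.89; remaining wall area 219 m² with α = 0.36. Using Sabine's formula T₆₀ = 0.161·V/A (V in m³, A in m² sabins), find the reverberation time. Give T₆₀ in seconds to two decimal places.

0.43 s

A = Σ Sᵢαᵢ = 44·0.41 + 79·0.08 + 123·0.53 + 85·0.89 + 219·0.36 = 244.04 m².
T₆₀ = 0.161 × 659 / 244.04 = 0.435 s.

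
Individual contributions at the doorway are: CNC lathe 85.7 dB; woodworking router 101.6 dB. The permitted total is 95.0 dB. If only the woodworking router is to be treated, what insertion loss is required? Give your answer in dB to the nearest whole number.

Everything except the woodworking router sums to 10^(85.7/10) = 3.715e+08 in linear terms, 85.70 dB.
To meet 95.0 dB overall, the treated woodworking router may contribute at most 10^(95.0/10) − 3.715e+08 = 2.791e+09, i.e. 94.46 dB.
Required insertion loss = 101.6 − 94.46 = 7.14 dB.

7 dB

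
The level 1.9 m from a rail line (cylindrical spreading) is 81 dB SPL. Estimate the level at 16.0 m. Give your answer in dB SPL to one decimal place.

For a line source, L₂ = L₁ − 10·log₁₀(r₂/r₁).
L₂ = 81 − 10·log₁₀(16.0/1.9) = 81 − 9.254 = 71.75 dB SPL.

71.7 dB SPL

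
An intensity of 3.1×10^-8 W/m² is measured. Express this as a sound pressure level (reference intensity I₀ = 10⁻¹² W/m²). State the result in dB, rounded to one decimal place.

44.9 dB

Dividing by I₀ shifts the exponent by 12: I/I₀ = 3.1×10^4.
L = 10·(0.4914 + 4) = 44.91 dB.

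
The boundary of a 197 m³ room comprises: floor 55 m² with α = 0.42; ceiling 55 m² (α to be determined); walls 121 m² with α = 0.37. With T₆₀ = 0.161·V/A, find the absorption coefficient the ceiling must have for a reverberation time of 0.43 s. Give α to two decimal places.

Required total absorption A = 0.161·197/0.43 = 73.76 m².
Absorption from the other surfaces = 55·0.42 + 121·0.37 = 67.87 m², so the ceiling must supply 5.89 m² over 55 m².
α = 5.89/55 = 0.107.

0.11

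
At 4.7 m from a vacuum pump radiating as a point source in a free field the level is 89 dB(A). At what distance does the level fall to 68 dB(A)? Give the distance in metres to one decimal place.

52.7 m

The 21.0 dB drop corresponds to a distance ratio of 10^(21.0/20) for a point source.
r₂ = 4.7·10^((89−68)/20) = 4.7·10^(21.0/20) = 52.73 m.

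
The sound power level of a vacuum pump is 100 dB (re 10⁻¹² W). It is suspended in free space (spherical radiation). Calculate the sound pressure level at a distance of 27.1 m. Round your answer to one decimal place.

Free-field spherical radiation: L_p = L_w − 10·log₁₀(4π·r²), r = 27.1 m.
4π·r² = 9229 m², 10·log₁₀ of that is 39.651 dB.
L_p = 100 − 39.651 = 60.35 dB.

60.3 dB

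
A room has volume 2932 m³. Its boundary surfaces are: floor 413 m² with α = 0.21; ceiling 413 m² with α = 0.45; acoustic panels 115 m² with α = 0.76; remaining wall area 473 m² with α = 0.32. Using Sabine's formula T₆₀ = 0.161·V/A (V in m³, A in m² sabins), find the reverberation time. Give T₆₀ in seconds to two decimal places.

0.92 s

A = Σ Sᵢαᵢ = 413·0.21 + 413·0.45 + 115·0.76 + 473·0.32 = 511.34 m².
T₆₀ = 0.161 × 2932 / 511.34 = 0.923 s.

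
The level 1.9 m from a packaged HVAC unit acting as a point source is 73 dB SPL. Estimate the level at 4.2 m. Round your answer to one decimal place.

Spherical spreading from a point source gives a 20·log₁₀(r₂/r₁) drop.
L₂ = 73 − 20·log₁₀(4.2/1.9) = 73 − 6.890 = 66.11 dB SPL.

66.1 dB SPL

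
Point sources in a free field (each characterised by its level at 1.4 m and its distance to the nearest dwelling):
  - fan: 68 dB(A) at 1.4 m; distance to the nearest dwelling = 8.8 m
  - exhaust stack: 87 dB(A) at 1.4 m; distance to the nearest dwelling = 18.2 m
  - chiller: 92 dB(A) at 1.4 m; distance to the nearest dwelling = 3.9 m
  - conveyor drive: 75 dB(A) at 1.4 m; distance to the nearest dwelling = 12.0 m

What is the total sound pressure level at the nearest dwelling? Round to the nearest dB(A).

Apply inverse-square spreading to bring every level to the receiver, then sum 10^(L/10).
fan: 68 − 20·log₁₀(8.8/1.4) = 68 − 15.97 = 52.03 dB(A).
exhaust stack: 87 − 20·log₁₀(18.2/1.4) = 87 − 22.28 = 64.72 dB(A).
chiller: 92 − 20·log₁₀(3.9/1.4) = 92 − 8.90 = 83.10 dB(A).
conveyor drive: 75 − 20·log₁₀(12.0/1.4) = 75 − 18.66 = 56.34 dB(A).
Σ 10^(L/10) = 2.078e+08 → L_total = 10·log₁₀(2.078e+08) = 83.18 dB(A).

83 dB(A)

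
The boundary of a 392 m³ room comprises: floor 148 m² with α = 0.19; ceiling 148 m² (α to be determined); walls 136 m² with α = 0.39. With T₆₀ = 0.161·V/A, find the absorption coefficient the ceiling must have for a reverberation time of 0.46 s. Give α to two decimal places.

Required total absorption A = 0.161·392/0.46 = 137.20 m².
Absorption from the other surfaces = 148·0.19 + 136·0.39 = 81.16 m², so the ceiling must supply 56.04 m² over 148 m².
α = 56.04/148 = 0.379.

0.38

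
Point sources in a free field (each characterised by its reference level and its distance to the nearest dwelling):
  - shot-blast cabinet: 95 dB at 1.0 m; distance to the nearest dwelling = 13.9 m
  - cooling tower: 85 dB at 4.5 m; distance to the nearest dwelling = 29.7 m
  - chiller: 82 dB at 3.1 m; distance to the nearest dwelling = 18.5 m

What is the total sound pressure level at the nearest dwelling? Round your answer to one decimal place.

Propagate each source to the receiver with L = L_ref − 20·log₁₀(r/r_ref), then add intensities.
shot-blast cabinet: 95 − 20·log₁₀(13.9/1.0) = 95 − 22.86 = 72.14 dB.
cooling tower: 85 − 20·log₁₀(29.7/4.5) = 85 − 16.39 = 68.61 dB.
chiller: 82 − 20·log₁₀(18.5/3.1) = 82 − 15.52 = 66.48 dB.
Σ 10^(L/10) = 2.808e+07 → L_total = 10·log₁₀(2.808e+07) = 74.48 dB.

74.5 dB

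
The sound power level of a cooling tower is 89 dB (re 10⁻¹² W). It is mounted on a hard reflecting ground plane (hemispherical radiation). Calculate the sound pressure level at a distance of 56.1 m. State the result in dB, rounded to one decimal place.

46.0 dB

The power spreads over a hemisphere of area 2π·r², so L_p = L_w − 10·log₁₀(2π·r²).
2π·r² = 1.977e+04 m², 10·log₁₀ of that is 42.961 dB.
L_p = 89 − 42.961 = 46.04 dB.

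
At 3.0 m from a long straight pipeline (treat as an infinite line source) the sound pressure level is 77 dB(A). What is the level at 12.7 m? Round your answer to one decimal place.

70.7 dB(A)

Cylindrical spreading from a line source gives a 10·log₁₀(r₂/r₁) drop.
L₂ = 77 − 10·log₁₀(12.7/3.0) = 77 − 6.267 = 70.73 dB(A).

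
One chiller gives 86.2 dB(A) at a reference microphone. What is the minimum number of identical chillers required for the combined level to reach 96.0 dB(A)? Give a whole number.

The shortfall is 96.0 − 86.2 = 9.8 dB, and N units add 10·log₁₀ N, so need 10·log₁₀ N ≥ 9.8.
N ≥ 10^(9.8/10) = 9.550, so N = 10.

10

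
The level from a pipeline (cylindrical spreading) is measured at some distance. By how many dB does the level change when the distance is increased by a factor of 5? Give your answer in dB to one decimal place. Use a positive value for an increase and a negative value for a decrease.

-7.0 dB

A line source loses 3 dB per doubling of distance; generally ΔL = −10·log₁₀(r₂/r₁).
ΔL = −10·log₁₀(5) = -6.99 dB.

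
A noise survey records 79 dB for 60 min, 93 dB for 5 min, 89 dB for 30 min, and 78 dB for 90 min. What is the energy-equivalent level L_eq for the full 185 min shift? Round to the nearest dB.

L_eq = 10·log₁₀[(1/T)·Σ tᵢ·10^(Lᵢ/10)] with T = 185 min.
Σ tᵢ·10^(Lᵢ/10) = 60·10^(79/10) + 5·10^(93/10) + 30·10^(89/10) + 90·10^(78/10) = 4.425e+10.
L_eq = 10·log₁₀(4.425e+10/185) = 83.79 dB.

84 dB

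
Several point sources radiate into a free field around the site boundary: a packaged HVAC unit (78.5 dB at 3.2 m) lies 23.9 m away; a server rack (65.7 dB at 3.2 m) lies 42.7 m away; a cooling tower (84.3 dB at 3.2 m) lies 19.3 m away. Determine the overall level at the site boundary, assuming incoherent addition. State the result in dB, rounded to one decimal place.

Propagate each source to the receiver with L = L_ref − 20·log₁₀(r/r_ref), then add intensities.
packaged HVAC unit: 78.5 − 20·log₁₀(23.9/3.2) = 78.5 − 17.46 = 61.04 dB.
server rack: 65.7 − 20·log₁₀(42.7/3.2) = 65.7 − 22.51 = 43.19 dB.
cooling tower: 84.3 − 20·log₁₀(19.3/3.2) = 84.3 − 15.61 = 68.69 dB.
Σ 10^(L/10) = 8.689e+06 → L_total = 10·log₁₀(8.689e+06) = 69.39 dB.

69.4 dB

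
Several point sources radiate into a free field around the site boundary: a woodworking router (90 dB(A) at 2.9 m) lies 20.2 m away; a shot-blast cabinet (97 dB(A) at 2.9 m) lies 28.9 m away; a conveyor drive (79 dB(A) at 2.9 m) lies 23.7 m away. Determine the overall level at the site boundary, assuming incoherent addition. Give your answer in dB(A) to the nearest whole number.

79 dB(A)

First find each source's level at the receiver (point-source: −20·log₁₀(r/r_ref)), then combine on an intensity basis.
woodworking router: 90 − 20·log₁₀(20.2/2.9) = 90 − 16.86 = 73.14 dB(A).
shot-blast cabinet: 97 − 20·log₁₀(28.9/2.9) = 97 − 19.97 = 77.03 dB(A).
conveyor drive: 79 − 20·log₁₀(23.7/2.9) = 79 − 18.25 = 60.75 dB(A).
Σ 10^(L/10) = 7.227e+07 → L_total = 10·log₁₀(7.227e+07) = 78.59 dB(A).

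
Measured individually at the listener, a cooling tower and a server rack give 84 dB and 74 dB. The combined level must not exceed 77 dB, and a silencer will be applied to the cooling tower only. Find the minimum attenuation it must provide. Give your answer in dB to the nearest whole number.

10 dB

Fixed contribution from the other source: Σ 10^(L/10) = 10^(74/10) = 2.512e+07 (74.00 dB).
To meet 77 dB overall, the treated cooling tower may contribute at most 10^(77/10) − 2.512e+07 = 2.500e+07, i.e. 73.98 dB.
Required insertion loss = 84 − 73.98 = 10.02 dB.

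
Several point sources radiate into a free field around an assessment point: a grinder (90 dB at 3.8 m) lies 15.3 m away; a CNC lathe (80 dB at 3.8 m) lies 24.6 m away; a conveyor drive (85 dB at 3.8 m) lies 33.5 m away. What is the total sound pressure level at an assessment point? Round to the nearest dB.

Propagate each source to the receiver with L = L_ref − 20·log₁₀(r/r_ref), then add intensities.
grinder: 90 − 20·log₁₀(15.3/3.8) = 90 − 12.10 = 77.90 dB.
CNC lathe: 80 − 20·log₁₀(24.6/3.8) = 80 − 16.22 = 63.78 dB.
conveyor drive: 85 − 20·log₁₀(33.5/3.8) = 85 − 18.91 = 66.09 dB.
Σ 10^(L/10) = 6.814e+07 → L_total = 10·log₁₀(6.814e+07) = 78.33 dB.

78 dB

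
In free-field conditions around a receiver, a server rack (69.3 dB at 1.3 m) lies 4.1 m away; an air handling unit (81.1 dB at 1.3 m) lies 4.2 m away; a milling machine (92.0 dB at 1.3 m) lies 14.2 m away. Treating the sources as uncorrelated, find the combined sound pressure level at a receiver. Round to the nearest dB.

74 dB

Apply inverse-square spreading to bring every level to the receiver, then sum 10^(L/10).
server rack: 69.3 − 20·log₁₀(4.1/1.3) = 69.3 − 9.98 = 59.32 dB.
air handling unit: 81.1 − 20·log₁₀(4.2/1.3) = 81.1 − 10.19 = 70.91 dB.
milling machine: 92.0 − 20·log₁₀(14.2/1.3) = 92.0 − 20.77 = 71.23 dB.
Σ 10^(L/10) = 2.648e+07 → L_total = 10·log₁₀(2.648e+07) = 74.23 dB.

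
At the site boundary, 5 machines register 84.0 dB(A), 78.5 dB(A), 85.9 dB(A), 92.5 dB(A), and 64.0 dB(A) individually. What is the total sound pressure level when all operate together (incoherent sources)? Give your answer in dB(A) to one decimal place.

94.0 dB(A)

For uncorrelated sources the intensities add, so convert each level to linear form, sum, and take 10·log₁₀ of the total.
Σ 10^(L/10) = 10^(84.0/10) + 10^(78.5/10) + 10^(85.9/10) + 10^(92.5/10) + 10^(64.0/10) = 2.492e+09.
L_total = 10·log₁₀(2.492e+09) = 93.97 dB(A).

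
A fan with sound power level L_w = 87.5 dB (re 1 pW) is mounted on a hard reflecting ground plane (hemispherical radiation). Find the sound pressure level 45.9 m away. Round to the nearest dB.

Free-field hemispherical radiation: L_p = L_w − 10·log₁₀(2π·r²), r = 45.9 m.
2π·r² = 1.324e+04 m², 10·log₁₀ of that is 41.218 dB.
L_p = 87.5 − 41.218 = 46.28 dB.

46 dB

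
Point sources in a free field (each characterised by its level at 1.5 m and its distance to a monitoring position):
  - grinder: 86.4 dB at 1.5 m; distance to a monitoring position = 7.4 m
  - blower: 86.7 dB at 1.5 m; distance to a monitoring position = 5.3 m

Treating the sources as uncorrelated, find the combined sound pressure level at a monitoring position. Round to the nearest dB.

77 dB

Apply inverse-square spreading to bring every level to the receiver, then sum 10^(L/10).
grinder: 86.4 − 20·log₁₀(7.4/1.5) = 86.4 − 13.86 = 72.54 dB.
blower: 86.7 − 20·log₁₀(5.3/1.5) = 86.7 − 10.96 = 75.74 dB.
Σ 10^(L/10) = 5.540e+07 → L_total = 10·log₁₀(5.540e+07) = 77.44 dB.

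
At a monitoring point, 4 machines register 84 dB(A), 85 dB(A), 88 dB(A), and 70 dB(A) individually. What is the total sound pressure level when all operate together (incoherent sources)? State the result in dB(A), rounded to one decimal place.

90.8 dB(A)

For uncorrelated sources the intensities add, so convert each level to linear form, sum, and take 10·log₁₀ of the total.
Σ 10^(L/10) = 10^(84/10) + 10^(85/10) + 10^(88/10) + 10^(70/10) = 1.208e+09.
L_total = 10·log₁₀(1.208e+09) = 90.82 dB(A).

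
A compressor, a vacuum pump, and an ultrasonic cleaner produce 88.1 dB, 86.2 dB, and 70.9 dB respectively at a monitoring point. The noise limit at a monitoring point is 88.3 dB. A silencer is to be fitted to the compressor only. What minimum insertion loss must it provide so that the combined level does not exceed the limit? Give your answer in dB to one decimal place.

4.2 dB

Everything except the compressor sums to 10^(86.2/10) + 10^(70.9/10) = 4.292e+08 in linear terms, 86.33 dB.
The limit corresponds to 10^(88.3/10) = 6.761e+08; subtracting the fixed part leaves 2.469e+08 for the compressor, i.e. 83.93 dB.
Required insertion loss = 88.1 − 83.93 = 4.17 dB.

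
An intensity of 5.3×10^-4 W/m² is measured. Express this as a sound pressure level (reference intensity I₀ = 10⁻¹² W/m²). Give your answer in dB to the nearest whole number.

87 dB

I/I₀ = 5.3×10^-4/10⁻¹² = 5.3×10^8, and L = 10·log₁₀(I/I₀).
L = 10·(0.7243 + 8) = 87.24 dB.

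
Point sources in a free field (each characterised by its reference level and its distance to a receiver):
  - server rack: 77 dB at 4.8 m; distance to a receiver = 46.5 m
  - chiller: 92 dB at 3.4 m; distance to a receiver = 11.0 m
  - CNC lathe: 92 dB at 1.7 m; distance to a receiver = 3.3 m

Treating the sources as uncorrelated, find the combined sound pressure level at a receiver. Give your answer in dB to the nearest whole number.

Apply inverse-square spreading to bring every level to the receiver, then sum 10^(L/10).
server rack: 77 − 20·log₁₀(46.5/4.8) = 77 − 19.72 = 57.28 dB.
chiller: 92 − 20·log₁₀(11.0/3.4) = 92 − 10.20 = 81.80 dB.
CNC lathe: 92 − 20·log₁₀(3.3/1.7) = 92 − 5.76 = 86.24 dB.
Σ 10^(L/10) = 5.726e+08 → L_total = 10·log₁₀(5.726e+08) = 87.58 dB.

88 dB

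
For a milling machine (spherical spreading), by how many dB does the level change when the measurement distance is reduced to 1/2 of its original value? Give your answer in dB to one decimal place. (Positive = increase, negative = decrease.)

+6.0 dB

Point-source spreading: ΔL = −20·log₁₀(r₂/r₁).
ΔL = −20·log₁₀(0.5) = +6.02 dB.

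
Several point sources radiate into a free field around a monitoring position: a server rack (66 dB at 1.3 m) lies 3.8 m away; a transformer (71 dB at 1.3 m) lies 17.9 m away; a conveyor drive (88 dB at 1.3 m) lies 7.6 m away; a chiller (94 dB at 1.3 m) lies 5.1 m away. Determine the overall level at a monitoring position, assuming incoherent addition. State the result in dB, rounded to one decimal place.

82.6 dB

First find each source's level at the receiver (point-source: −20·log₁₀(r/r_ref)), then combine on an intensity basis.
server rack: 66 − 20·log₁₀(3.8/1.3) = 66 − 9.32 = 56.68 dB.
transformer: 71 − 20·log₁₀(17.9/1.3) = 71 − 22.78 = 48.22 dB.
conveyor drive: 88 − 20·log₁₀(7.6/1.3) = 88 − 15.34 = 72.66 dB.
chiller: 94 − 20·log₁₀(5.1/1.3) = 94 − 11.87 = 82.13 dB.
Σ 10^(L/10) = 1.822e+08 → L_total = 10·log₁₀(1.822e+08) = 82.61 dB.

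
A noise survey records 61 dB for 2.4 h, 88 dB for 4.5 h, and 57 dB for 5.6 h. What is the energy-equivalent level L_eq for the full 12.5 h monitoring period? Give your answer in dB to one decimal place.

L_eq = 10·log₁₀[(1/T)·Σ tᵢ·10^(Lᵢ/10)] with T = 12.5 h.
Σ tᵢ·10^(Lᵢ/10) = 2.4·10^(61/10) + 4.5·10^(88/10) + 5.6·10^(57/10) = 2.845e+09.
L_eq = 10·log₁₀(2.845e+09/12.5) = 83.57 dB.

83.6 dB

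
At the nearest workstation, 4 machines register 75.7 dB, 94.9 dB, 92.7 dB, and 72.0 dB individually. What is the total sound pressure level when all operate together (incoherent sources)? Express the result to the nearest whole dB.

97 dB

For uncorrelated sources the intensities add, so convert each level to linear form, sum, and take 10·log₁₀ of the total.
Σ 10^(L/10) = 10^(75.7/10) + 10^(94.9/10) + 10^(92.7/10) + 10^(72.0/10) = 5.005e+09.
L_total = 10·log₁₀(5.005e+09) = 96.99 dB.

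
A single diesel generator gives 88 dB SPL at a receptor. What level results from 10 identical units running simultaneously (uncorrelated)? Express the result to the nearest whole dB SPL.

98 dB SPL

N identical incoherent sources raise the level by 10·log₁₀ N.
L_total = 88 + 10·log₁₀(10) = 88 + 10.000 = 98.00 dB SPL.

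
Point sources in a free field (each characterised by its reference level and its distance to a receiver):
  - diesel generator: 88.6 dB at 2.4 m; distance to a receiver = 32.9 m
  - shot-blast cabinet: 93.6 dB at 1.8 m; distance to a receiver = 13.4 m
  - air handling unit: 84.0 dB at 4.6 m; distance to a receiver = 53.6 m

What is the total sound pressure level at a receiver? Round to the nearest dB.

Apply inverse-square spreading to bring every level to the receiver, then sum 10^(L/10).
diesel generator: 88.6 − 20·log₁₀(32.9/2.4) = 88.6 − 22.74 = 65.86 dB.
shot-blast cabinet: 93.6 − 20·log₁₀(13.4/1.8) = 93.6 − 17.44 = 76.16 dB.
air handling unit: 84.0 − 20·log₁₀(53.6/4.6) = 84.0 − 21.33 = 62.67 dB.
Σ 10^(L/10) = 4.704e+07 → L_total = 10·log₁₀(4.704e+07) = 76.72 dB.

77 dB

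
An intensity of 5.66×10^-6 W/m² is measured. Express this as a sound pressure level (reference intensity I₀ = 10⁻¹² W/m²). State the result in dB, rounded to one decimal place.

67.5 dB

L = 10·log₁₀(I/I₀) = 10·log₁₀(5.66×10^-6/10⁻¹²) = 10·log₁₀(5.66×10^6).
L = 10·(0.7528 + 6) = 67.53 dB.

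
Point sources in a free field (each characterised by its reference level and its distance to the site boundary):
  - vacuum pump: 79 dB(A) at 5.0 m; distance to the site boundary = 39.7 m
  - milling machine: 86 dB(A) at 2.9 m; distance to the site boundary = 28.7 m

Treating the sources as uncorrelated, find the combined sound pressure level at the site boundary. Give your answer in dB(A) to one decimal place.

67.3 dB(A)

First find each source's level at the receiver (point-source: −20·log₁₀(r/r_ref)), then combine on an intensity basis.
vacuum pump: 79 − 20·log₁₀(39.7/5.0) = 79 − 18.00 = 61.00 dB(A).
milling machine: 86 − 20·log₁₀(28.7/2.9) = 86 − 19.91 = 66.09 dB(A).
Σ 10^(L/10) = 5.325e+06 → L_total = 10·log₁₀(5.325e+06) = 67.26 dB(A).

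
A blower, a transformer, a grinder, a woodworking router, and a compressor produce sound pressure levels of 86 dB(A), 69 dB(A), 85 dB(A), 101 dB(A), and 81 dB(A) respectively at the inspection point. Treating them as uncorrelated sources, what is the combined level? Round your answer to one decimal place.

101.3 dB(A)

Incoherent sources combine by intensity addition: L_total = 10·log₁₀(Σ 10^(L_i/10)).
Σ 10^(L/10) = 10^(86/10) + 10^(69/10) + 10^(85/10) + 10^(101/10) + 10^(81/10) = 1.344e+10.
L_total = 10·log₁₀(1.344e+10) = 101.28 dB(A).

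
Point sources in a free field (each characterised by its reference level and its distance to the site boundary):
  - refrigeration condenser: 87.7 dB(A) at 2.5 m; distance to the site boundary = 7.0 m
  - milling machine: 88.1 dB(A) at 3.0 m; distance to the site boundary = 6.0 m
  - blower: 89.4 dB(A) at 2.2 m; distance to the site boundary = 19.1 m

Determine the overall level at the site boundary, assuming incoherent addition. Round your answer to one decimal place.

Apply inverse-square spreading to bring every level to the receiver, then sum 10^(L/10).
refrigeration condenser: 87.7 − 20·log₁₀(7.0/2.5) = 87.7 − 8.94 = 78.76 dB(A).
milling machine: 88.1 − 20·log₁₀(6.0/3.0) = 88.1 − 6.02 = 82.08 dB(A).
blower: 89.4 − 20·log₁₀(19.1/2.2) = 89.4 − 18.77 = 70.63 dB(A).
Σ 10^(L/10) = 2.481e+08 → L_total = 10·log₁₀(2.481e+08) = 83.95 dB(A).

83.9 dB(A)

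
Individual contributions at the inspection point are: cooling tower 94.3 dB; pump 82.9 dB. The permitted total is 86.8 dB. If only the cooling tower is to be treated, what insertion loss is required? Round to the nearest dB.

Everything except the cooling tower sums to 10^(82.9/10) = 1.950e+08 in linear terms, 82.90 dB.
To meet 86.8 dB overall, the treated cooling tower may contribute at most 10^(86.8/10) − 1.950e+08 = 2.836e+08, i.e. 84.53 dB.
Required insertion loss = 94.3 − 84.53 = 9.77 dB.

10 dB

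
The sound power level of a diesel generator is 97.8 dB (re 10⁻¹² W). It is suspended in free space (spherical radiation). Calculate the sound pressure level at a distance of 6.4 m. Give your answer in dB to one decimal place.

70.7 dB

Free-field spherical radiation: L_p = L_w − 10·log₁₀(4π·r²), r = 6.4 m.
4π·r² = 514.7 m², 10·log₁₀ of that is 27.116 dB.
L_p = 97.8 − 27.116 = 70.68 dB.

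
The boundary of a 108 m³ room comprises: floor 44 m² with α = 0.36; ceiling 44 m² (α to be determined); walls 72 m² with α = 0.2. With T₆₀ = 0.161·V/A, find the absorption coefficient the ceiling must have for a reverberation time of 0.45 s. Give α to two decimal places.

From T₆₀ = 0.161·V/A, the target T₆₀ = 0.45 s needs A = 0.161·108/0.45 = 38.64 m².
Absorption from the other surfaces = 44·0.36 + 72·0.2 = 30.24 m², so the ceiling must supply 8.40 m² over 44 m².
α = 8.40/44 = 0.191.

0.19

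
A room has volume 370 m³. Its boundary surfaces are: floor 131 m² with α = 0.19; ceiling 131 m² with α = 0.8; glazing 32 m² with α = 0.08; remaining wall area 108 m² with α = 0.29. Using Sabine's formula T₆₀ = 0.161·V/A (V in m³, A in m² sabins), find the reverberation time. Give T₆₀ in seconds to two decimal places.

A = Σ Sᵢαᵢ = 131·0.19 + 131·0.8 + 32·0.08 + 108·0.29 = 163.57 m².
T₆₀ = 0.161 × 370 / 163.57 = 0.364 s.

0.36 s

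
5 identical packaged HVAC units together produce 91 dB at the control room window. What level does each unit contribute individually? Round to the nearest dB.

Dividing the total intensity by 5 lowers the level by 10·log₁₀ 5 = 6.990 dB: L₁ = 91 − 6.990.

84 dB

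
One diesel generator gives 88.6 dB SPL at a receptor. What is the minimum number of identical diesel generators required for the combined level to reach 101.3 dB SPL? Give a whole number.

19

The shortfall is 101.3 − 88.6 = 12.7 dB, and N units add 10·log₁₀ N, so need 10·log₁₀ N ≥ 12.7.
N ≥ 10^(12.7/10) = 18.621, so N = 19.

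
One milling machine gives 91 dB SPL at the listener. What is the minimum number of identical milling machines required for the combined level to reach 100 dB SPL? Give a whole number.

8

N identical sources give L₁ + 10·log₁₀ N, so require 10·log₁₀ N ≥ 100 − 91 = 9.0 dB.
N ≥ 10^(9.0/10) = 7.943, so N = 8.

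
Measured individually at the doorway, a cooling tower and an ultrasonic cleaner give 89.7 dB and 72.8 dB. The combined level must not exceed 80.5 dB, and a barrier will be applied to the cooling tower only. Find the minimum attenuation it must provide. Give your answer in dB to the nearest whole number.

10 dB

Fixed contribution from the other source: Σ 10^(L/10) = 10^(72.8/10) = 1.905e+07 (72.80 dB).
To meet 80.5 dB overall, the treated cooling tower may contribute at most 10^(80.5/10) − 1.905e+07 = 9.315e+07, i.e. 79.69 dB.
So the cooling tower must be reduced from 89.7 to 79.69 dB: IL = 10.01 dB.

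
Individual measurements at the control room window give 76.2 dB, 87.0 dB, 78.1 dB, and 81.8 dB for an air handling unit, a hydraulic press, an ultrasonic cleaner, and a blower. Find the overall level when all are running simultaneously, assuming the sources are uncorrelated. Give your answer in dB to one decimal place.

For uncorrelated sources the intensities add, so convert each level to linear form, sum, and take 10·log₁₀ of the total.
Σ 10^(L/10) = 10^(76.2/10) + 10^(87.0/10) + 10^(78.1/10) + 10^(81.8/10) = 7.588e+08.
L_total = 10·log₁₀(7.588e+08) = 88.80 dB.

88.8 dB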